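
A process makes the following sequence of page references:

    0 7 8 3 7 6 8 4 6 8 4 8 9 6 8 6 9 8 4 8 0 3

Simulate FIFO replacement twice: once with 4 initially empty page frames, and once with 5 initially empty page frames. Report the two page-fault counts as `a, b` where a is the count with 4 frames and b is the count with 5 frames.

4 frames: F F F F . F . F . . . . F . F . . . . . F F → 10 faults.
5 frames: F F F F . F . F . . . . F . . . . . . . F . → 8 faults.
8 < 10: adding a frame reduced faults, as is typical.

10, 8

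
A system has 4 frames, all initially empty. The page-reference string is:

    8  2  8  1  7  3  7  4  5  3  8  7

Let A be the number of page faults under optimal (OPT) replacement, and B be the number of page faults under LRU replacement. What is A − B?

-2

Under OPT: F F . F F F . F F . . . → 7 faults.
Under LRU: F F . F F F . F F . F F → 9 faults.
A − B = 7 − 9 = -2.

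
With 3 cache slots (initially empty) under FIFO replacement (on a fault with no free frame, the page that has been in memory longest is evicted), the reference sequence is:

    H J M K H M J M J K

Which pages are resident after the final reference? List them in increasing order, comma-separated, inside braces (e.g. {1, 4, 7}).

{J, K, M}

H -> miss, frames {H}
J -> miss, frames {H,J}
M -> miss, frames {H,J,M}
K -> miss, evict H, frames {J,M,K}
H -> miss, evict J, frames {M,K,H}
M -> hit
J -> miss, evict M, frames {K,H,J}
M -> miss, evict K, frames {H,J,M}
J -> hit
K -> miss, evict H, frames {J,M,K}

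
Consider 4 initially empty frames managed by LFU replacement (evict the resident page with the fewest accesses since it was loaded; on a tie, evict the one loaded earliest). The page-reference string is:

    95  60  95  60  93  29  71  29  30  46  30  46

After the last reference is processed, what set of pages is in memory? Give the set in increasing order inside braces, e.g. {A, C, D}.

{29, 46, 60, 95}

95: miss, frames [95]
60: miss, frames [95, 60]
95: hit
60: hit
93: miss, frames [95, 60, 93]
29: miss, frames [95, 60, 93, 29]
71: miss, evict 93, frames [95, 60, 29, 71]
29: hit
30: miss, evict 71, frames [95, 60, 29, 30]
46: miss, evict 30, frames [95, 60, 29, 46]
30: miss, evict 46, frames [95, 60, 29, 30]
46: miss, evict 30, frames [95, 60, 29, 46]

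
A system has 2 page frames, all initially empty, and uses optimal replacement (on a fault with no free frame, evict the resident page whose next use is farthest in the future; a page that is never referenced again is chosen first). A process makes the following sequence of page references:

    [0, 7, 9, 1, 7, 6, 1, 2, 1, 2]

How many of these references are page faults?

6

0 → miss, frames {0}
7 → miss, frames {0,7}
9 → miss, evict 0, frames {7,9}
1 → miss, evict 9, frames {7,1}
7 → hit
6 → miss, evict 7, frames {1,6}
1 → hit
2 → miss, evict 6, frames {1,2}
1 → hit
2 → hit
Page faults: 6.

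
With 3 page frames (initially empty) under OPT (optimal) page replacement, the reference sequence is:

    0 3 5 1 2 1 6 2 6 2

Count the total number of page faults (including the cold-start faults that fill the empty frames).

6

0 → fault, frames [0]
3 → fault, frames [0, 3]
5 → fault, frames [0, 3, 5]
1 → fault, evict 5, frames [0, 3, 1]
2 → fault, evict 3, frames [0, 1, 2]
1 → hit
6 → fault, evict 1, frames [0, 2, 6]
2 → hit
6 → hit
2 → hit
Page faults: 6.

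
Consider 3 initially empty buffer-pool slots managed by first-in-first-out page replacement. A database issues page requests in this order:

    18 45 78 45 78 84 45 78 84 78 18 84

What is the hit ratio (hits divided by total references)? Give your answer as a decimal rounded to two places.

0.58

18 -> fault, frames (18)
45 -> fault, frames (18 45)
78 -> fault, frames (18 45 78)
45 -> hit
78 -> hit
84 -> fault, evict 18, frames (45 78 84)
45 -> hit
78 -> hit
84 -> hit
78 -> hit
18 -> fault, evict 45, frames (78 84 18)
84 -> hit
Hits: 7 of 12 references → 7/12 = 0.5833.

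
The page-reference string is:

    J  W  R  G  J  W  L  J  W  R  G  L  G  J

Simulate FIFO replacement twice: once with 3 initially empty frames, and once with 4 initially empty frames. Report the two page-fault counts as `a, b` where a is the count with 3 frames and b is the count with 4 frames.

3 frames: F F F F F F F . . F F . . F → 10 faults.
4 frames: F F F F . . F F F F F F . F → 11 faults.
11 > 10: adding a frame increased faults — Belady's anomaly.

10, 11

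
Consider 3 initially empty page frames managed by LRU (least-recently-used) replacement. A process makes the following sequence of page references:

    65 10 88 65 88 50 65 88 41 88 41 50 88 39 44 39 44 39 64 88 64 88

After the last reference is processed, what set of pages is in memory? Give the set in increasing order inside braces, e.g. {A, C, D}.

{39, 64, 88}

65: fault, frames {65}
10: fault, frames {65,10}
88: fault, frames {65,10,88}
65: hit
88: hit
50: fault, evict 10, frames {65,88,50}
65: hit
88: hit
41: fault, evict 50, frames {65,88,41}
88: hit
41: hit
50: fault, evict 65, frames {88,41,50}
88: hit
39: fault, evict 41, frames {50,88,39}
44: fault, evict 50, frames {88,39,44}
39: hit
44: hit
39: hit
64: fault, evict 88, frames {44,39,64}
88: fault, evict 44, frames {39,64,88}
64: hit
88: hit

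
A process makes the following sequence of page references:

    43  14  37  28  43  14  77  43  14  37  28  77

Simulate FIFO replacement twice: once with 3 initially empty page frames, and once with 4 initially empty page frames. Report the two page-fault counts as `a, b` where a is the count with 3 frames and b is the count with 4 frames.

3 frames: F F F F F F F . . F F . → 9 faults.
4 frames: F F F F . . F F F F F F → 10 faults.
10 > 9: adding a frame increased faults — Belady's anomaly.

9, 10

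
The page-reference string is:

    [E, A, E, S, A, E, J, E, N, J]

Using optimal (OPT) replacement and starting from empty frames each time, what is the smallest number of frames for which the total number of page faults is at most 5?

3

f=1: 10 faults
f=2: 6 faults
f=3: 5 faults
f=4: 5 faults
f=5: 5 faults
Smallest f with faults ≤ 5 is 3.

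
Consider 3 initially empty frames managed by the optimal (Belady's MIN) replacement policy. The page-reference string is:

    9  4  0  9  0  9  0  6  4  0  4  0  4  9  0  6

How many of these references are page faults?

9 → fault, frames {9}
4 → fault, frames {9,4}
0 → fault, frames {9,4,0}
9 → hit
0 → hit
9 → hit
0 → hit
6 → fault, evict 9, frames {4,0,6}
4 → hit
0 → hit
4 → hit
0 → hit
4 → hit
9 → fault, evict 4, frames {0,6,9}
0 → hit
6 → hit
Page faults: 5.

5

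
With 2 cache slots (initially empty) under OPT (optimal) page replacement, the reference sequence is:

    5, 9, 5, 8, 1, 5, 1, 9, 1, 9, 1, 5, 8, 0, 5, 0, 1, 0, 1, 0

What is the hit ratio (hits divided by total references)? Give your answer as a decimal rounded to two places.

0.55

5: miss, frames [5]
9: miss, frames [5, 9]
5: hit
8: miss, evict 9, frames [5, 8]
1: miss, evict 8, frames [5, 1]
5: hit
1: hit
9: miss, evict 5, frames [1, 9]
1: hit
9: hit
1: hit
5: miss, evict 9, frames [1, 5]
8: miss, evict 1, frames [5, 8]
0: miss, evict 8, frames [5, 0]
5: hit
0: hit
1: miss, evict 5, frames [0, 1]
0: hit
1: hit
0: hit
Hits: 11 of 20 references → 11/20 = 0.5500.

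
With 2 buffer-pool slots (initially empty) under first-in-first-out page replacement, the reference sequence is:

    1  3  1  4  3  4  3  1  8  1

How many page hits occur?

5

1 → fault, frames [1]
3 → fault, frames [1, 3]
1 → hit
4 → fault, evict 1, frames [3, 4]
3 → hit
4 → hit
3 → hit
1 → fault, evict 3, frames [4, 1]
8 → fault, evict 4, frames [1, 8]
1 → hit
Hits: 5.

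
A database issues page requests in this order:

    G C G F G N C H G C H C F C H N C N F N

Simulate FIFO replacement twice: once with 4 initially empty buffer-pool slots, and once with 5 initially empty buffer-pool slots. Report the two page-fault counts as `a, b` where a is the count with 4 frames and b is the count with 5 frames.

4 frames: F F . F . F . F F F . . F . . F . . . . → 9 faults.
5 frames: F F . F . F . F . . . . . . . . . . . . → 5 faults.
5 < 9: adding a frame reduced faults, as is typical.

9, 5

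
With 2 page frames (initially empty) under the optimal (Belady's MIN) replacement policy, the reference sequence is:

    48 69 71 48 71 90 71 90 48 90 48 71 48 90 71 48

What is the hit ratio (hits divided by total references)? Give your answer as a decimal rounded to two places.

0.50

48 → miss, frames (48)
69 → miss, frames (48 69)
71 → miss, evict 69, frames (48 71)
48 → hit
71 → hit
90 → miss, evict 48, frames (71 90)
71 → hit
90 → hit
48 → miss, evict 71, frames (90 48)
90 → hit
48 → hit
71 → miss, evict 90, frames (48 71)
48 → hit
90 → miss, evict 48, frames (71 90)
71 → hit
48 → miss, evict 90, frames (71 48)
Hits: 8 of 16 references → 8/16 = 0.5000.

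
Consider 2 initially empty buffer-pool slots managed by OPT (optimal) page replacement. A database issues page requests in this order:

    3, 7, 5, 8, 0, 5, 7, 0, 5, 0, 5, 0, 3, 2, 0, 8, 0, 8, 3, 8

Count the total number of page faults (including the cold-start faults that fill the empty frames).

11

3 -> fault, frames (3)
7 -> fault, frames (3 7)
5 -> fault, evict 3, frames (7 5)
8 -> fault, evict 7, frames (5 8)
0 -> fault, evict 8, frames (5 0)
5 -> hit
7 -> fault, evict 5, frames (0 7)
0 -> hit
5 -> fault, evict 7, frames (0 5)
0 -> hit
5 -> hit
0 -> hit
3 -> fault, evict 5, frames (0 3)
2 -> fault, evict 3, frames (0 2)
0 -> hit
8 -> fault, evict 2, frames (0 8)
0 -> hit
8 -> hit
3 -> fault, evict 0, frames (8 3)
8 -> hit
Page faults: 11.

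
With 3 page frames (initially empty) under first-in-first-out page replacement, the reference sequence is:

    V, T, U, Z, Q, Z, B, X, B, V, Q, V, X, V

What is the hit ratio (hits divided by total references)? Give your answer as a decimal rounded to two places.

V -> miss, frames {V}
T -> miss, frames {V,T}
U -> miss, frames {V,T,U}
Z -> miss, evict V, frames {T,U,Z}
Q -> miss, evict T, frames {U,Z,Q}
Z -> hit
B -> miss, evict U, frames {Z,Q,B}
X -> miss, evict Z, frames {Q,B,X}
B -> hit
V -> miss, evict Q, frames {B,X,V}
Q -> miss, evict B, frames {X,V,Q}
V -> hit
X -> hit
V -> hit
Hits: 5 of 14 references → 5/14 = 0.3571.

0.36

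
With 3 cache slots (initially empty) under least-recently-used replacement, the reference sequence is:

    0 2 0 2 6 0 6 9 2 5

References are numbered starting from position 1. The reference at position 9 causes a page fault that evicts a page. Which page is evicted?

0

pos 1: 0: fault, frames {0}
pos 2: 2: fault, frames {0,2}
pos 3: 0: hit
pos 4: 2: hit
pos 5: 6: fault, frames {0,2,6}
pos 6: 0: hit
pos 7: 6: hit
pos 8: 9: fault, evict 2, frames {0,6,9}
pos 9: 2: fault, evict 0, frames {6,9,2}
At position 9, page 0 is evicted.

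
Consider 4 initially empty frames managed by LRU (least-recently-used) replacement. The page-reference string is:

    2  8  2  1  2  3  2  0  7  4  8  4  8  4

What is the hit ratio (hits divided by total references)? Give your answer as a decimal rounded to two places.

0.43

2 -> miss, frames [2]
8 -> miss, frames [2, 8]
2 -> hit
1 -> miss, frames [8, 2, 1]
2 -> hit
3 -> miss, frames [8, 1, 2, 3]
2 -> hit
0 -> miss, evict 8, frames [1, 3, 2, 0]
7 -> miss, evict 1, frames [3, 2, 0, 7]
4 -> miss, evict 3, frames [2, 0, 7, 4]
8 -> miss, evict 2, frames [0, 7, 4, 8]
4 -> hit
8 -> hit
4 -> hit
Hits: 6 of 14 references → 6/14 = 0.4286.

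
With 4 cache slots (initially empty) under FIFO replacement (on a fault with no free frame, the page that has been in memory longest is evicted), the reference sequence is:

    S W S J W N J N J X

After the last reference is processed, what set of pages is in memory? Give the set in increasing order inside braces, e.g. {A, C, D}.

S → fault, frames {S}
W → fault, frames {S,W}
S → hit
J → fault, frames {S,W,J}
W → hit
N → fault, frames {S,W,J,N}
J → hit
N → hit
J → hit
X → fault, evict S, frames {W,J,N,X}

{J, N, W, X}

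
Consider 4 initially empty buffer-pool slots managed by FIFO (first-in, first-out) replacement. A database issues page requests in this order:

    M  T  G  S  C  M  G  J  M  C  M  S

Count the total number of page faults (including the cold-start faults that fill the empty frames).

7

M → fault, frames {M}
T → fault, frames {M,T}
G → fault, frames {M,T,G}
S → fault, frames {M,T,G,S}
C → fault, evict M, frames {T,G,S,C}
M → fault, evict T, frames {G,S,C,M}
G → hit
J → fault, evict G, frames {S,C,M,J}
M → hit
C → hit
M → hit
S → hit
Page faults: 7.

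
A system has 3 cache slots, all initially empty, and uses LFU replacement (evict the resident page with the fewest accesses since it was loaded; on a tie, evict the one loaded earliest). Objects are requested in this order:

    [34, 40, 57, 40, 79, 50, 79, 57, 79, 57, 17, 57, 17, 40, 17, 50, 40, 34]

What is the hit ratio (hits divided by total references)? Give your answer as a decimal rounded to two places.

34: miss, frames [34]
40: miss, frames [34, 40]
57: miss, frames [34, 40, 57]
40: hit
79: miss, evict 34, frames [40, 57, 79]
50: miss, evict 57, frames [40, 79, 50]
79: hit
57: miss, evict 50, frames [40, 79, 57]
79: hit
57: hit
17: miss, evict 40, frames [79, 57, 17]
57: hit
17: hit
40: miss, evict 17, frames [79, 57, 40]
17: miss, evict 40, frames [79, 57, 17]
50: miss, evict 17, frames [79, 57, 50]
40: miss, evict 50, frames [79, 57, 40]
34: miss, evict 40, frames [79, 57, 34]
Hits: 6 of 18 references → 6/18 = 0.3333.

0.33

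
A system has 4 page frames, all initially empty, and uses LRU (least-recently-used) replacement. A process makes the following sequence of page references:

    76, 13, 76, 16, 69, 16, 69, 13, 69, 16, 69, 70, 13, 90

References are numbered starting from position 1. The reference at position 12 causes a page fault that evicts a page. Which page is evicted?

76

pos 1: 76: miss, frames [76]
pos 2: 13: miss, frames [76, 13]
pos 3: 76: hit
pos 4: 16: miss, frames [13, 76, 16]
pos 5: 69: miss, frames [13, 76, 16, 69]
pos 6: 16: hit
pos 7: 69: hit
pos 8: 13: hit
pos 9: 69: hit
pos 10: 16: hit
pos 11: 69: hit
pos 12: 70: miss, evict 76, frames [13, 16, 69, 70]
At position 12, page 76 is evicted.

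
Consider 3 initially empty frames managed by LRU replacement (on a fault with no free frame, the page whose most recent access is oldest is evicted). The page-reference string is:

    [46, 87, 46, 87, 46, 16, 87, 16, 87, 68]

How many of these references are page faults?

4

46 → miss, frames [46]
87 → miss, frames [46, 87]
46 → hit
87 → hit
46 → hit
16 → miss, frames [87, 46, 16]
87 → hit
16 → hit
87 → hit
68 → miss, evict 46, frames [16, 87, 68]
Page faults: 4.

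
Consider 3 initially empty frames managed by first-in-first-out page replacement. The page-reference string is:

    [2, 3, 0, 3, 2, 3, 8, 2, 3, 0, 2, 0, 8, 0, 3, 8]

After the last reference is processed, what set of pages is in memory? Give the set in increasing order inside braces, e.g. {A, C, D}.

{0, 3, 8}

2: fault, frames (2)
3: fault, frames (2 3)
0: fault, frames (2 3 0)
3: hit
2: hit
3: hit
8: fault, evict 2, frames (3 0 8)
2: fault, evict 3, frames (0 8 2)
3: fault, evict 0, frames (8 2 3)
0: fault, evict 8, frames (2 3 0)
2: hit
0: hit
8: fault, evict 2, frames (3 0 8)
0: hit
3: hit
8: hit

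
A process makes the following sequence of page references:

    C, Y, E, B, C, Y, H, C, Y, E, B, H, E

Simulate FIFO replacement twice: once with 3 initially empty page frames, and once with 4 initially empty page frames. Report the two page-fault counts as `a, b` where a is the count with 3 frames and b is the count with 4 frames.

9, 10

3 frames: F F F F F F F . . F F . . → 9 faults.
4 frames: F F F F . . F F F F F F . → 10 faults.
10 > 9: adding a frame increased faults — Belady's anomaly.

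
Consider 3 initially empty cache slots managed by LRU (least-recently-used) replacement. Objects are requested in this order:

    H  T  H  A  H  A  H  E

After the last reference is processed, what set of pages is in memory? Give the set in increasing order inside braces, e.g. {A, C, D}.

H → fault, frames {H}
T → fault, frames {H,T}
H → hit
A → fault, frames {T,H,A}
H → hit
A → hit
H → hit
E → fault, evict T, frames {A,H,E}

{A, E, H}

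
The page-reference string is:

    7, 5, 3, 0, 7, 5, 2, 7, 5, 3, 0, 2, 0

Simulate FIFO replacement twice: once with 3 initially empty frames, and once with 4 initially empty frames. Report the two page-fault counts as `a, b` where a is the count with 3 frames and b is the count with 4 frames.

3 frames: F F F F F F F . . F F . . → 9 faults.
4 frames: F F F F . . F F F F F F . → 10 faults.
10 > 9: adding a frame increased faults — Belady's anomaly.

9, 10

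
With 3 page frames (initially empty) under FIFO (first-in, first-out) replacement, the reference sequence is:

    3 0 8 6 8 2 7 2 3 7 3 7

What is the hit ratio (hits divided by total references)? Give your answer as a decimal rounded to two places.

0.42

3: fault, frames {3}
0: fault, frames {3,0}
8: fault, frames {3,0,8}
6: fault, evict 3, frames {0,8,6}
8: hit
2: fault, evict 0, frames {8,6,2}
7: fault, evict 8, frames {6,2,7}
2: hit
3: fault, evict 6, frames {2,7,3}
7: hit
3: hit
7: hit
Hits: 5 of 12 references → 5/12 = 0.4167.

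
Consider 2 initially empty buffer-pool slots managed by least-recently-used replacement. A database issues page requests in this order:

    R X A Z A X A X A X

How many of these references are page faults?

5

R -> fault, frames [R]
X -> fault, frames [R, X]
A -> fault, evict R, frames [X, A]
Z -> fault, evict X, frames [A, Z]
A -> hit
X -> fault, evict Z, frames [A, X]
A -> hit
X -> hit
A -> hit
X -> hit
Page faults: 5.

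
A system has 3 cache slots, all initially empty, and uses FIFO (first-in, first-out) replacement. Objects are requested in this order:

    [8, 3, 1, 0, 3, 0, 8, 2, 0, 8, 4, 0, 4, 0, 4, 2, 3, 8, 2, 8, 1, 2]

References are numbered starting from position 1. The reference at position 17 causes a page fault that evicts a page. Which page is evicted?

pos 1: 8: fault, frames {8}
pos 2: 3: fault, frames {8,3}
pos 3: 1: fault, frames {8,3,1}
pos 4: 0: fault, evict 8, frames {3,1,0}
pos 5: 3: hit
pos 6: 0: hit
pos 7: 8: fault, evict 3, frames {1,0,8}
pos 8: 2: fault, evict 1, frames {0,8,2}
pos 9: 0: hit
pos 10: 8: hit
pos 11: 4: fault, evict 0, frames {8,2,4}
pos 12: 0: fault, evict 8, frames {2,4,0}
pos 13: 4: hit
pos 14: 0: hit
pos 15: 4: hit
pos 16: 2: hit
pos 17: 3: fault, evict 2, frames {4,0,3}
At position 17, page 2 is evicted.

2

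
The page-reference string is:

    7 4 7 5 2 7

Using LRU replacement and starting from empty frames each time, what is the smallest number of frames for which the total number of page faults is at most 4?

3

f=1: 6 faults
f=2: 5 faults
f=3: 4 faults
f=4: 4 faults
Smallest f with faults ≤ 4 is 3.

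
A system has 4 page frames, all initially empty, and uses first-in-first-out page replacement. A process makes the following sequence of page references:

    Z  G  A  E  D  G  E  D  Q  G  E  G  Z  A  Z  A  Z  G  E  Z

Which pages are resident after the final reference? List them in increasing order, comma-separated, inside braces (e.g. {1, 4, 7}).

{A, E, G, Z}

Z -> miss, frames (Z)
G -> miss, frames (Z G)
A -> miss, frames (Z G A)
E -> miss, frames (Z G A E)
D -> miss, evict Z, frames (G A E D)
G -> hit
E -> hit
D -> hit
Q -> miss, evict G, frames (A E D Q)
G -> miss, evict A, frames (E D Q G)
E -> hit
G -> hit
Z -> miss, evict E, frames (D Q G Z)
A -> miss, evict D, frames (Q G Z A)
Z -> hit
A -> hit
Z -> hit
G -> hit
E -> miss, evict Q, frames (G Z A E)
Z -> hit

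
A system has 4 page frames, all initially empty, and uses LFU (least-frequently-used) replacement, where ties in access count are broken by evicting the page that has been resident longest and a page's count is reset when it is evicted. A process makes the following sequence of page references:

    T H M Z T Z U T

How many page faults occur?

5

T → fault, frames (T)
H → fault, frames (T H)
M → fault, frames (T H M)
Z → fault, frames (T H M Z)
T → hit
Z → hit
U → fault, evict H, frames (T M Z U)
T → hit
Page faults: 5.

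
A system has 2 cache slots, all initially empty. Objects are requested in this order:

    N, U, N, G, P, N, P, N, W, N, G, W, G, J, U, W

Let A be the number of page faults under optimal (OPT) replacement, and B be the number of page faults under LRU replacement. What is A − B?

-3

Under OPT: F F . F F . . . F . F . . F F . → 8 faults.
Under LRU: F F . F F F . . F . F F . F F F → 11 faults.
A − B = 8 − 11 = -3.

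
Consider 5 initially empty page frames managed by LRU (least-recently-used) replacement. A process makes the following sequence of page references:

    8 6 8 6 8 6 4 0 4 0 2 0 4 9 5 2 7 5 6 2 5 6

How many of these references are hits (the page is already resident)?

13

8 -> miss, frames [8]
6 -> miss, frames [8, 6]
8 -> hit
6 -> hit
8 -> hit
6 -> hit
4 -> miss, frames [8, 6, 4]
0 -> miss, frames [8, 6, 4, 0]
4 -> hit
0 -> hit
2 -> miss, frames [8, 6, 4, 0, 2]
0 -> hit
4 -> hit
9 -> miss, evict 8, frames [6, 2, 0, 4, 9]
5 -> miss, evict 6, frames [2, 0, 4, 9, 5]
2 -> hit
7 -> miss, evict 0, frames [4, 9, 5, 2, 7]
5 -> hit
6 -> miss, evict 4, frames [9, 2, 7, 5, 6]
2 -> hit
5 -> hit
6 -> hit
Hits: 13.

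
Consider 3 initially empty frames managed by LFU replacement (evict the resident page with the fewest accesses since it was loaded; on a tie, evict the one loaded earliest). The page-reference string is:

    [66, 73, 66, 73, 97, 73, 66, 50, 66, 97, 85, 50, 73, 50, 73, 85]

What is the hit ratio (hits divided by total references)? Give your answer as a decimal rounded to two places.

66 -> fault, frames [66]
73 -> fault, frames [66, 73]
66 -> hit
73 -> hit
97 -> fault, frames [66, 73, 97]
73 -> hit
66 -> hit
50 -> fault, evict 97, frames [66, 73, 50]
66 -> hit
97 -> fault, evict 50, frames [66, 73, 97]
85 -> fault, evict 97, frames [66, 73, 85]
50 -> fault, evict 85, frames [66, 73, 50]
73 -> hit
50 -> hit
73 -> hit
85 -> fault, evict 50, frames [66, 73, 85]
Hits: 8 of 16 references → 8/16 = 0.5000.

0.50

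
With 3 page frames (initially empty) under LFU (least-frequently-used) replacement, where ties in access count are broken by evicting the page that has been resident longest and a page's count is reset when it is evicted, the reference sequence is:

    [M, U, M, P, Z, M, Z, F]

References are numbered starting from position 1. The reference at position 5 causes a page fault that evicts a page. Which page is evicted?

pos 1: M → fault, frames [M]
pos 2: U → fault, frames [M, U]
pos 3: M → hit
pos 4: P → fault, frames [M, U, P]
pos 5: Z → fault, evict U, frames [M, P, Z]
At position 5, page U is evicted.

U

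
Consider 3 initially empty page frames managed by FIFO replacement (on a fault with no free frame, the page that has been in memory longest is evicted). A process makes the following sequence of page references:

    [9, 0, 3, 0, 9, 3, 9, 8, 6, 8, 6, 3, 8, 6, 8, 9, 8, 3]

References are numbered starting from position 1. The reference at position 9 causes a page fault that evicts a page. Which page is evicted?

pos 1: 9: miss, frames (9)
pos 2: 0: miss, frames (9 0)
pos 3: 3: miss, frames (9 0 3)
pos 4: 0: hit
pos 5: 9: hit
pos 6: 3: hit
pos 7: 9: hit
pos 8: 8: miss, evict 9, frames (0 3 8)
pos 9: 6: miss, evict 0, frames (3 8 6)
At position 9, page 0 is evicted.

0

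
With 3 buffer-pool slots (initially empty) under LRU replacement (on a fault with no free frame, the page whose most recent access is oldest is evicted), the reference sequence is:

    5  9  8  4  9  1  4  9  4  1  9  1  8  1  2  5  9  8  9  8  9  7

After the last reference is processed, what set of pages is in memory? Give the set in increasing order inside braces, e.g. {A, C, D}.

{7, 8, 9}

5: fault, frames {5}
9: fault, frames {5,9}
8: fault, frames {5,9,8}
4: fault, evict 5, frames {9,8,4}
9: hit
1: fault, evict 8, frames {4,9,1}
4: hit
9: hit
4: hit
1: hit
9: hit
1: hit
8: fault, evict 4, frames {9,1,8}
1: hit
2: fault, evict 9, frames {8,1,2}
5: fault, evict 8, frames {1,2,5}
9: fault, evict 1, frames {2,5,9}
8: fault, evict 2, frames {5,9,8}
9: hit
8: hit
9: hit
7: fault, evict 5, frames {8,9,7}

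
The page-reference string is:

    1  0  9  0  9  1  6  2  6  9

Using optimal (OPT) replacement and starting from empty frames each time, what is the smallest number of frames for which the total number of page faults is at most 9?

2

f=1: 10 faults
f=2: 7 faults
f=3: 5 faults
f=4: 5 faults
f=5: 5 faults
Smallest f with faults ≤ 9 is 2.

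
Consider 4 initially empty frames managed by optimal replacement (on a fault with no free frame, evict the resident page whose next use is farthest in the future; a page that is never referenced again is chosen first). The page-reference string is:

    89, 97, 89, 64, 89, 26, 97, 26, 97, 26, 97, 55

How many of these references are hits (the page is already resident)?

89 → fault, frames {89}
97 → fault, frames {89,97}
89 → hit
64 → fault, frames {89,97,64}
89 → hit
26 → fault, frames {89,97,64,26}
97 → hit
26 → hit
97 → hit
26 → hit
97 → hit
55 → fault, evict 26, frames {89,97,64,55}
Hits: 7.

7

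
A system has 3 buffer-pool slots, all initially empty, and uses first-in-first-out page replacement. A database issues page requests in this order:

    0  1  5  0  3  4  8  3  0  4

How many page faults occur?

7

0: fault, frames [0]
1: fault, frames [0, 1]
5: fault, frames [0, 1, 5]
0: hit
3: fault, evict 0, frames [1, 5, 3]
4: fault, evict 1, frames [5, 3, 4]
8: fault, evict 5, frames [3, 4, 8]
3: hit
0: fault, evict 3, frames [4, 8, 0]
4: hit
Page faults: 7.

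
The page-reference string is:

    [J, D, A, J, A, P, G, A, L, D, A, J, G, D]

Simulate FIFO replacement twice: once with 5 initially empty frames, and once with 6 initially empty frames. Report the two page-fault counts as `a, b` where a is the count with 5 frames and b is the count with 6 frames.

5 frames: F F F . . F F . F . . F . F → 8 faults.
6 frames: F F F . . F F . F . . . . . → 6 faults.
6 < 8: adding a frame reduced faults, as is typical.

8, 6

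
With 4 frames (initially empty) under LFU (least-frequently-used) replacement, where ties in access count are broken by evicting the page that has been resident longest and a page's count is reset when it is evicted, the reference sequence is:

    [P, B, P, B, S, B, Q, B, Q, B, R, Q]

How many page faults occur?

P -> fault, frames (P)
B -> fault, frames (P B)
P -> hit
B -> hit
S -> fault, frames (P B S)
B -> hit
Q -> fault, frames (P B S Q)
B -> hit
Q -> hit
B -> hit
R -> fault, evict S, frames (P B Q R)
Q -> hit
Page faults: 5.

5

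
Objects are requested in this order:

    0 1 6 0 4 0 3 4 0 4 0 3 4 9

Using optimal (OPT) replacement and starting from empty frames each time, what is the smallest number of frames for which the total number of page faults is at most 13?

2

f=1: 14 faults
f=2: 8 faults
f=3: 6 faults
f=4: 6 faults
f=5: 6 faults
f=6: 6 faults
Smallest f with faults ≤ 13 is 2.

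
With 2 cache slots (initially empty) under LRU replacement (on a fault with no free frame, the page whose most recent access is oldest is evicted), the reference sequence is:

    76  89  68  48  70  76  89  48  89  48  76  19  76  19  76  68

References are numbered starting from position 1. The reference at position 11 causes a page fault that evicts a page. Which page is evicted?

pos 1: 76: miss, frames {76}
pos 2: 89: miss, frames {76,89}
pos 3: 68: miss, evict 76, frames {89,68}
pos 4: 48: miss, evict 89, frames {68,48}
pos 5: 70: miss, evict 68, frames {48,70}
pos 6: 76: miss, evict 48, frames {70,76}
pos 7: 89: miss, evict 70, frames {76,89}
pos 8: 48: miss, evict 76, frames {89,48}
pos 9: 89: hit
pos 10: 48: hit
pos 11: 76: miss, evict 89, frames {48,76}
At position 11, page 89 is evicted.

89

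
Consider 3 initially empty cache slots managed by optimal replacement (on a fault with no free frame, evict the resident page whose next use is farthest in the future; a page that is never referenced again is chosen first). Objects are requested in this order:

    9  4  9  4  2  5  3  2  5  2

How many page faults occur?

5

9: fault, frames (9)
4: fault, frames (9 4)
9: hit
4: hit
2: fault, frames (9 4 2)
5: fault, evict 4, frames (9 2 5)
3: fault, evict 9, frames (2 5 3)
2: hit
5: hit
2: hit
Page faults: 5.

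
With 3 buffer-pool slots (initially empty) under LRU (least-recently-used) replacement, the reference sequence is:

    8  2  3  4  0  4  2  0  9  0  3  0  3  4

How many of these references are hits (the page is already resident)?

8 -> miss, frames {8}
2 -> miss, frames {8,2}
3 -> miss, frames {8,2,3}
4 -> miss, evict 8, frames {2,3,4}
0 -> miss, evict 2, frames {3,4,0}
4 -> hit
2 -> miss, evict 3, frames {0,4,2}
0 -> hit
9 -> miss, evict 4, frames {2,0,9}
0 -> hit
3 -> miss, evict 2, frames {9,0,3}
0 -> hit
3 -> hit
4 -> miss, evict 9, frames {0,3,4}
Hits: 5.

5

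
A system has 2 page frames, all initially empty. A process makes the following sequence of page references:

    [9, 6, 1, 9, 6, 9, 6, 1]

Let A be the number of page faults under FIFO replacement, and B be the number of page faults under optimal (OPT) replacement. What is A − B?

Under FIFO: F F F F F . . F → 6 faults.
Under OPT: F F F . F . . F → 5 faults.
A − B = 6 − 5 = 1.

1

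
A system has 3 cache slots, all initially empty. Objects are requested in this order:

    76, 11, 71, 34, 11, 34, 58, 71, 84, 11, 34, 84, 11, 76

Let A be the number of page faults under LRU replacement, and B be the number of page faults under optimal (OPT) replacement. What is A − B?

Under LRU: F F F F . . F F F F F . . F → 10 faults.
Under OPT: F F F F . . F . F . F . . F → 8 faults.
A − B = 10 − 8 = 2.

2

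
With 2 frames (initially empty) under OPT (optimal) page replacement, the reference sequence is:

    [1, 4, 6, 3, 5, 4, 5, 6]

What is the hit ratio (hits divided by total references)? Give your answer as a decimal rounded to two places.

0.25

1: miss, frames [1]
4: miss, frames [1, 4]
6: miss, evict 1, frames [4, 6]
3: miss, evict 6, frames [4, 3]
5: miss, evict 3, frames [4, 5]
4: hit
5: hit
6: miss, evict 5, frames [4, 6]
Hits: 2 of 8 references → 2/8 = 0.2500.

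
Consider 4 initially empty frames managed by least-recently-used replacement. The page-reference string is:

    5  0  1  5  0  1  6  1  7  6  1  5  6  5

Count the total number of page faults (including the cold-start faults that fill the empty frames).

6

5 → miss, frames (5)
0 → miss, frames (5 0)
1 → miss, frames (5 0 1)
5 → hit
0 → hit
1 → hit
6 → miss, frames (5 0 1 6)
1 → hit
7 → miss, evict 5, frames (0 6 1 7)
6 → hit
1 → hit
5 → miss, evict 0, frames (7 6 1 5)
6 → hit
5 → hit
Page faults: 6.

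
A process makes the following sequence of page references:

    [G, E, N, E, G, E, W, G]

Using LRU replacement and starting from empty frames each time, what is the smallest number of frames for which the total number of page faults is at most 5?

f=1: 8 faults
f=2: 6 faults
f=3: 4 faults
f=4: 4 faults
Smallest f with faults ≤ 5 is 3.

3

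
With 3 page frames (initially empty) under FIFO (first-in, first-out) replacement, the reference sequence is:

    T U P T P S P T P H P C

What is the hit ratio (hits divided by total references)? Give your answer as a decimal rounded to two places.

0.33

T -> miss, frames (T)
U -> miss, frames (T U)
P -> miss, frames (T U P)
T -> hit
P -> hit
S -> miss, evict T, frames (U P S)
P -> hit
T -> miss, evict U, frames (P S T)
P -> hit
H -> miss, evict P, frames (S T H)
P -> miss, evict S, frames (T H P)
C -> miss, evict T, frames (H P C)
Hits: 4 of 12 references → 4/12 = 0.3333.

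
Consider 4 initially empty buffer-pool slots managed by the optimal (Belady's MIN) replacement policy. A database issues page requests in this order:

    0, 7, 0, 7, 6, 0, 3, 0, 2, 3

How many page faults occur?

5

0 -> fault, frames [0]
7 -> fault, frames [0, 7]
0 -> hit
7 -> hit
6 -> fault, frames [0, 7, 6]
0 -> hit
3 -> fault, frames [0, 7, 6, 3]
0 -> hit
2 -> fault, evict 6, frames [0, 7, 3, 2]
3 -> hit
Page faults: 5.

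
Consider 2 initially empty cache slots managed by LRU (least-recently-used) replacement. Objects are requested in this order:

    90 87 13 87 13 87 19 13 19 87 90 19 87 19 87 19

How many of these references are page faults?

9

90 → fault, frames [90]
87 → fault, frames [90, 87]
13 → fault, evict 90, frames [87, 13]
87 → hit
13 → hit
87 → hit
19 → fault, evict 13, frames [87, 19]
13 → fault, evict 87, frames [19, 13]
19 → hit
87 → fault, evict 13, frames [19, 87]
90 → fault, evict 19, frames [87, 90]
19 → fault, evict 87, frames [90, 19]
87 → fault, evict 90, frames [19, 87]
19 → hit
87 → hit
19 → hit
Page faults: 9.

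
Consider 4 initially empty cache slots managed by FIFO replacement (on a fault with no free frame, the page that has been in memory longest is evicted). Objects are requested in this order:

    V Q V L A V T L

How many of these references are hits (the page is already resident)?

3

V: fault, frames (V)
Q: fault, frames (V Q)
V: hit
L: fault, frames (V Q L)
A: fault, frames (V Q L A)
V: hit
T: fault, evict V, frames (Q L A T)
L: hit
Hits: 3.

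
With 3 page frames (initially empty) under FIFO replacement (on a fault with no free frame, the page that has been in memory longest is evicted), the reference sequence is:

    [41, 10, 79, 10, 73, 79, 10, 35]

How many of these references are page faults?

41 → fault, frames (41)
10 → fault, frames (41 10)
79 → fault, frames (41 10 79)
10 → hit
73 → fault, evict 41, frames (10 79 73)
79 → hit
10 → hit
35 → fault, evict 10, frames (79 73 35)
Page faults: 5.

5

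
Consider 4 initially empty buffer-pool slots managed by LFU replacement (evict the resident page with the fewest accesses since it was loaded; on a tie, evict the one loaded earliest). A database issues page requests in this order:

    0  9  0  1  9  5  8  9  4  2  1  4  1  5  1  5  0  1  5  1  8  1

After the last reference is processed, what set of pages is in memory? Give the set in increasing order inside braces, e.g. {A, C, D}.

0 → miss, frames {0}
9 → miss, frames {0,9}
0 → hit
1 → miss, frames {0,9,1}
9 → hit
5 → miss, frames {0,9,1,5}
8 → miss, evict 1, frames {0,9,5,8}
9 → hit
4 → miss, evict 5, frames {0,9,8,4}
2 → miss, evict 8, frames {0,9,4,2}
1 → miss, evict 4, frames {0,9,2,1}
4 → miss, evict 2, frames {0,9,1,4}
1 → hit
5 → miss, evict 4, frames {0,9,1,5}
1 → hit
5 → hit
0 → hit
1 → hit
5 → hit
1 → hit
8 → miss, evict 0, frames {9,1,5,8}
1 → hit

{1, 5, 8, 9}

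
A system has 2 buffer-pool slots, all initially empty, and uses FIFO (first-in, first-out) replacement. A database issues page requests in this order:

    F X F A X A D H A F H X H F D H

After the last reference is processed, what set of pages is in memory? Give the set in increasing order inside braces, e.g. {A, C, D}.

F → fault, frames (F)
X → fault, frames (F X)
F → hit
A → fault, evict F, frames (X A)
X → hit
A → hit
D → fault, evict X, frames (A D)
H → fault, evict A, frames (D H)
A → fault, evict D, frames (H A)
F → fault, evict H, frames (A F)
H → fault, evict A, frames (F H)
X → fault, evict F, frames (H X)
H → hit
F → fault, evict H, frames (X F)
D → fault, evict X, frames (F D)
H → fault, evict F, frames (D H)

{D, H}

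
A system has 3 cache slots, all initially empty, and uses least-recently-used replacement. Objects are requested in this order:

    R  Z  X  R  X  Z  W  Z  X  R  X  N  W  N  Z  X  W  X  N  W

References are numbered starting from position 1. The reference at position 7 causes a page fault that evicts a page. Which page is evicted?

pos 1: R → miss, frames {R}
pos 2: Z → miss, frames {R,Z}
pos 3: X → miss, frames {R,Z,X}
pos 4: R → hit
pos 5: X → hit
pos 6: Z → hit
pos 7: W → miss, evict R, frames {X,Z,W}
At position 7, page R is evicted.

R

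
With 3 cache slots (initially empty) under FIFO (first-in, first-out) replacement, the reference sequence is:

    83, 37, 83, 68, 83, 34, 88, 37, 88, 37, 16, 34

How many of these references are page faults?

8

83: fault, frames {83}
37: fault, frames {83,37}
83: hit
68: fault, frames {83,37,68}
83: hit
34: fault, evict 83, frames {37,68,34}
88: fault, evict 37, frames {68,34,88}
37: fault, evict 68, frames {34,88,37}
88: hit
37: hit
16: fault, evict 34, frames {88,37,16}
34: fault, evict 88, frames {37,16,34}
Page faults: 8.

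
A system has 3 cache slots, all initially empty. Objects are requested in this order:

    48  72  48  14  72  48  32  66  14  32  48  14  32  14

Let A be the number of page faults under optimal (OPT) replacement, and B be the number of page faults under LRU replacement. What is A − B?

-1

Under OPT: F F . F . . F F . . F . . . → 6 faults.
Under LRU: F F . F . . F F F . F . . . → 7 faults.
A − B = 6 − 7 = -1.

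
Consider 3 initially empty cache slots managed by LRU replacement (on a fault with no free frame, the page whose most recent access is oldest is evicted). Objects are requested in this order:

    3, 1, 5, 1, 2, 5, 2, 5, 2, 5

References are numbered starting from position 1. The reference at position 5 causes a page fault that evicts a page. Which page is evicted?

3

pos 1: 3: miss, frames (3)
pos 2: 1: miss, frames (3 1)
pos 3: 5: miss, frames (3 1 5)
pos 4: 1: hit
pos 5: 2: miss, evict 3, frames (5 1 2)
At position 5, page 3 is evicted.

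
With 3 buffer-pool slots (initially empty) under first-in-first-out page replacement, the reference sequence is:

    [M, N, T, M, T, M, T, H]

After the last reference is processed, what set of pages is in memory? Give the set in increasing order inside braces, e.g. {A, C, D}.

{H, N, T}

M: fault, frames [M]
N: fault, frames [M, N]
T: fault, frames [M, N, T]
M: hit
T: hit
M: hit
T: hit
H: fault, evict M, frames [N, T, H]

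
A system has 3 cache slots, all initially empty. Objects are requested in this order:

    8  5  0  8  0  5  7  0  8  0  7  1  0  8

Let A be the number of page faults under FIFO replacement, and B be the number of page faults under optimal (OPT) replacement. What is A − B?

Under FIFO: F F F . . . F . F . . F F . → 7 faults.
Under OPT: F F F . . . F . . . . F . . → 5 faults.
A − B = 7 − 5 = 2.

2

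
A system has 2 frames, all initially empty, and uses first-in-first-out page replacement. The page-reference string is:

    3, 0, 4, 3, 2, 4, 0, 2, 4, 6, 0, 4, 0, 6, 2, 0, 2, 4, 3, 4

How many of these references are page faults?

3 → fault, frames {3}
0 → fault, frames {3,0}
4 → fault, evict 3, frames {0,4}
3 → fault, evict 0, frames {4,3}
2 → fault, evict 4, frames {3,2}
4 → fault, evict 3, frames {2,4}
0 → fault, evict 2, frames {4,0}
2 → fault, evict 4, frames {0,2}
4 → fault, evict 0, frames {2,4}
6 → fault, evict 2, frames {4,6}
0 → fault, evict 4, frames {6,0}
4 → fault, evict 6, frames {0,4}
0 → hit
6 → fault, evict 0, frames {4,6}
2 → fault, evict 4, frames {6,2}
0 → fault, evict 6, frames {2,0}
2 → hit
4 → fault, evict 2, frames {0,4}
3 → fault, evict 0, frames {4,3}
4 → hit
Page faults: 17.

17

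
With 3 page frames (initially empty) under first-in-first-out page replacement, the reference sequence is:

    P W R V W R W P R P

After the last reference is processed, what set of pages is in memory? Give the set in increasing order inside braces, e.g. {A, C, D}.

P → miss, frames {P}
W → miss, frames {P,W}
R → miss, frames {P,W,R}
V → miss, evict P, frames {W,R,V}
W → hit
R → hit
W → hit
P → miss, evict W, frames {R,V,P}
R → hit
P → hit

{P, R, V}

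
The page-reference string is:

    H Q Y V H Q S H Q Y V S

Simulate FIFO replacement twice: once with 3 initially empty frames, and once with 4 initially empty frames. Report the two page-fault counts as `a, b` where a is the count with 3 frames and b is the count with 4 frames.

9, 10

3 frames: F F F F F F F . . F F . → 9 faults.
4 frames: F F F F . . F F F F F F → 10 faults.
10 > 9: adding a frame increased faults — Belady's anomaly.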